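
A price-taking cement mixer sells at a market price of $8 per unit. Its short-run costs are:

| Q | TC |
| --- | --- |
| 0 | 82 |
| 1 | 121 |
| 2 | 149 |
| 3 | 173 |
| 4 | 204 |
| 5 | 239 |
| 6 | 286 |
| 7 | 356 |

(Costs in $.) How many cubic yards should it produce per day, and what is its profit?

Tabulate TR − TC: Q=0: -82; Q=1: -113; Q=2: -133; Q=3: -149; Q=4: -172; Q=5: -199; Q=6: -238; Q=7: -300.
Profit is highest at Q = 0. Equivalently, the lowest AVC in the table is 91/3 ≈ $30.33 at Q = 3, and P = $8 falls below it — price never covers variable cost, so the firm shuts down and loses only its fixed cost.

Q = 0 (shut down); profit = -$82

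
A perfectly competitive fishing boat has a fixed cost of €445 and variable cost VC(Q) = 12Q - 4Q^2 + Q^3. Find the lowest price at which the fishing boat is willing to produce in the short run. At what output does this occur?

€8 per unit, at Q = 2

The shutdown price is the minimum of AVC. VC = 12Q - 4Q^2 + Q^3, so AVC = 12 - 4Q + Q^2.
At the minimum of AVC, MC = AVC. MC = 12 - 8Q + 3Q^2; setting MC = AVC gives 2Q^2 - 4Q = 0, so Q = 2. min AVC = 8.
So the shutdown price is €8.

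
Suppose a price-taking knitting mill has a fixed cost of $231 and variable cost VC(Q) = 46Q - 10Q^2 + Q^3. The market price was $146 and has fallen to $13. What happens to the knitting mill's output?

MC = 46 - 20Q + 3Q^2; the shutdown threshold is min AVC = $21 (at Q = 5).
At P = $146 ≥ min AVC, set P = MC on the rising branch: Q = 10.
At P = $13 < min AVC = $21, price no longer covers variable cost at any output, so the firm shuts down: Q = 0.

Output falls from 10 to 0 (the firm shuts down)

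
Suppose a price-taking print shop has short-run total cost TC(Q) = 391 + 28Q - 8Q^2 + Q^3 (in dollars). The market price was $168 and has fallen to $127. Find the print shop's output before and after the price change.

AVC = 28 - 8Q + Q^2, minimized at Q = 4 where min AVC = $12. MC = 28 - 16Q + 3Q^2.
With P = $168 above the shutdown price, P = MC gives Q = 10.
At P = $127 ≥ min AVC, set P = MC: Q = 9. The firm stays open but cuts output.

Output falls from 10 to 9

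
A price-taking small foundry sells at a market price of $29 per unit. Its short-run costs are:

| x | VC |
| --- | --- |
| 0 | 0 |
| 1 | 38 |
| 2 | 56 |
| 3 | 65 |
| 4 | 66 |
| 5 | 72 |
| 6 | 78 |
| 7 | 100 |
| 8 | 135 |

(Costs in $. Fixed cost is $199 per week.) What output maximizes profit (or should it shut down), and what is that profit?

Profit at each row (π = 29x − TC): x=0: -199; x=1: -208; x=2: -197; x=3: -177; x=4: -149; x=5: -126; x=6: -103; x=7: -96; x=8: -102.
Profit is maximized at x = 7. AVC there is 100/7 = $14.29 ≤ P, so producing beats shutting down (which would give -$199).

x = 7; profit = -$96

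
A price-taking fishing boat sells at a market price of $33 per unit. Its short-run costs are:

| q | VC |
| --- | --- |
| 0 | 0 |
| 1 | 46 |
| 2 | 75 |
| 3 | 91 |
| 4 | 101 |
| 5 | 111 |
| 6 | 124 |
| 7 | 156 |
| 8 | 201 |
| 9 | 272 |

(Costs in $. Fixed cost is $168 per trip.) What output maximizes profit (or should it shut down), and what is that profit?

Compute π = P·q − TC at each output: q=0: -168; q=1: -181; q=2: -177; q=3: -160; q=4: -137; q=5: -114; q=6: -94; q=7: -93; q=8: -105; q=9: -143.
Profit is maximized at q = 7. AVC there is 156/7 = $22.29 ≤ P, so producing beats shutting down (which would give -$168).

q = 7; profit = -$93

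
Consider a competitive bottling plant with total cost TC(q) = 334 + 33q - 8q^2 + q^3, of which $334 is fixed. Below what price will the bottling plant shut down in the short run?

The firm shuts down when price falls below the minimum of average variable cost. AVC = VC/q = 33 - 8q + q^2.
dAVC/dq = -8 + 2q = 0 gives q = 4. min AVC = 33 - 8·4 + 4^2 = 17.
For P < $17 the firm produces nothing.

$17 per unit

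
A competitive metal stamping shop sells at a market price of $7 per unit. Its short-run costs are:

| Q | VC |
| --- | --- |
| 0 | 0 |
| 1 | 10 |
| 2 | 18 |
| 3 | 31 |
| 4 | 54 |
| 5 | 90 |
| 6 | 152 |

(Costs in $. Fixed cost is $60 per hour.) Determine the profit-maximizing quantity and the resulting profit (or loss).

Q = 0 (shut down); profit = -$60

Profit at each row (π = 7Q − TC): Q=0: -60; Q=1: -63; Q=2: -64; Q=3: -70; Q=4: -86; Q=5: -115; Q=6: -170.
Profit is highest at Q = 0. Equivalently, the lowest AVC in the table is 18/2 ≈ $9 at Q = 2, and P = $7 falls below it — price never covers variable cost, so the firm shuts down and loses only its fixed cost.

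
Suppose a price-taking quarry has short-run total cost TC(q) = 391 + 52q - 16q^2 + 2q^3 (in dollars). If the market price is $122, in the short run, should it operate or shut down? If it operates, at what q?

Produce at q = 7

From TC, MC = TC'(q) = 52 - 32q + 6q^2 and AVC = VC/q = 52 - 16q + 2q^2.
The AVC parabola has its vertex at q = 16/4 = 4, where AVC = 52 - 16·4 + 2·4^2 = $20.
Because $122 ≥ $20, revenue can cover variable cost; the firm operates.
Solving P = MC: -70 - 32q + 6q^2 = 0 ⇒ q = -5/3 or 7. On the upward-sloping branch, q* = 7.
Check: AVC at q = 7 is $38 ≤ P, so revenue covers variable cost.
Profit = P·q − TC = 122·7 − 657 = $197.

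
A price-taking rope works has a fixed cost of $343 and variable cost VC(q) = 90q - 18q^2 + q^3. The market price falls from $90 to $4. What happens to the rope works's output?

AVC = 90 - 18q + q^2, minimized at q = 9 where min AVC = $9. MC = 90 - 36q + 3q^2.
At P = $90 ≥ min AVC, set P = MC on the rising branch: q = 12.
At P = $4 < min AVC = $9, price no longer covers variable cost at any output, so the firm shuts down: q = 0.

Output falls from 12 to 0 (the firm shuts down)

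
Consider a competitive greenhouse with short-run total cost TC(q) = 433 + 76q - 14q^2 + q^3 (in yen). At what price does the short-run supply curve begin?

¥27 per unit

The shutdown price is the minimum of AVC. VC = 76q - 14q^2 + q^3, so AVC = 76 - 14q + q^2.
dAVC/dq = -14 + 2q = 0 gives q = 7. min AVC = 76 - 14·7 + 7^2 = 27.
So the shutdown price is ¥27.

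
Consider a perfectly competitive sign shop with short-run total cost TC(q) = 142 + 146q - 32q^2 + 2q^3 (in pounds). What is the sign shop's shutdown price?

The firm shuts down when price falls below the minimum of average variable cost. AVC = VC/q = 146 - 32q + 2q^2.
dAVC/dq = -32 + 4q = 0 gives q = 8. min AVC = 146 - 32·8 + 2·8^2 = 18.
For P < £18 the firm produces nothing.

£18 per unit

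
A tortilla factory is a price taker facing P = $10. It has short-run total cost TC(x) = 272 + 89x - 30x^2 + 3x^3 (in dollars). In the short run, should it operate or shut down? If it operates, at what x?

From TC, MC = TC'(x) = 89 - 60x + 9x^2 and AVC = VC/x = 89 - 30x + 3x^2.
AVC hits its minimum where MC = AVC, at x = 5, giving min AVC = 89 - 30·5 + 3·5^2 = $14.
Since P = $10 < min AVC = $14, price fails to cover variable cost at any output.
Best response: produce nothing and absorb the $272 fixed cost.

Shut down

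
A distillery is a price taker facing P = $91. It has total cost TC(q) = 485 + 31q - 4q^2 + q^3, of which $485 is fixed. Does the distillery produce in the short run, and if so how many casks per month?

Variable cost is VC = 31q - 4q^2 + q^3, so AVC = VC/q = 31 - 4q + q^2 and MC = dTC/dq = 31 - 8q + 3q^2.
The AVC parabola has its vertex at q = 4/2 = 2, where AVC = 31 - 4·2 + 2^2 = $27.
Because $91 ≥ $27, revenue can cover variable cost; the firm operates.
P = MC gives -60 - 8q + 3q^2 = 0, with roots -10/3 and 6. Take the larger (rising MC): q* = 6.
Check: AVC at q = 6 is $43 ≤ P, so revenue covers variable cost.
Profit = P·q − TC = 91·6 − 743 = -$197, a loss, but smaller than the $485 fixed cost the firm would lose by shutting down.

Produce at q = 6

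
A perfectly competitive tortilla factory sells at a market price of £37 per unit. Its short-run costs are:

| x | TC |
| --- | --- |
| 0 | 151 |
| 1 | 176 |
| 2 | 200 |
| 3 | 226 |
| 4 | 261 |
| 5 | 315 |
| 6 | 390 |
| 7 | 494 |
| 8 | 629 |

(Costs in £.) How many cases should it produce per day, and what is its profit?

x = 4; profit = -£113

Tabulate TR − TC: x=0: -151; x=1: -139; x=2: -126; x=3: -115; x=4: -113; x=5: -130; x=6: -168; x=7: -235; x=8: -333.
Profit is maximized at x = 4. AVC there is 110/4 = £27.50 ≤ P, so producing beats shutting down (which would give -£151).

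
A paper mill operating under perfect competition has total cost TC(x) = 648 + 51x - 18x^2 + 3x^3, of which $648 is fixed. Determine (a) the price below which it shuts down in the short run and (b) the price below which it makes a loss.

AVC = 51 - 18x + 3x^2; minimized at x = 3, giving min AVC = $24. That is the shutdown price.
ATC = 648/x + 51 - 18x + 3x^2. Setting dATC/dx = −648/x^2 − 18 + 6x = 0 gives x = 6 (since 6·6^3 − 18·6^2 = 648).
min ATC = 648/6 + 51 − 18·6 + 3·6^2 = $159. That is the break-even price.
For $24 ≤ P < $159 the firm produces at a loss; below $24 it shuts down.

Shutdown price = $24; break-even price = $159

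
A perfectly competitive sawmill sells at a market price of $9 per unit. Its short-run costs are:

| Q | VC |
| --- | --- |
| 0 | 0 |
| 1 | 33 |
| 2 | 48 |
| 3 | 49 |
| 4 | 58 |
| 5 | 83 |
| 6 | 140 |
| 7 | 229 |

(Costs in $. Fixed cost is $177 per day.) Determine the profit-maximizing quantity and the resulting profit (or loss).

Q = 0 (shut down); profit = -$177

Tabulate TR − TC: Q=0: -177; Q=1: -201; Q=2: -207; Q=3: -199; Q=4: -199; Q=5: -215; Q=6: -263; Q=7: -343.
Profit is highest at Q = 0. Equivalently, the lowest AVC in the table is 58/4 ≈ $14.50 at Q = 4, and P = $9 falls below it — price never covers variable cost, so the firm shuts down and loses only its fixed cost.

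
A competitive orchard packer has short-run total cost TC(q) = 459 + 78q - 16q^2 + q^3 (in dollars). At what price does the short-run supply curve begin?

The shutdown price is the minimum of AVC. VC = 78q - 16q^2 + q^3, so AVC = 78 - 16q + q^2.
dAVC/dq = -16 + 2q = 0 gives q = 8. min AVC = 78 - 16·8 + 8^2 = 14.
For P < $14 the firm produces nothing.

$14 per unit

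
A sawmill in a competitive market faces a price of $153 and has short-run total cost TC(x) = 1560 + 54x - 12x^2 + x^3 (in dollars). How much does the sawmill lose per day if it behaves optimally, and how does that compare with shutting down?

Profit = -$350 at x = 11

AVC = 54 - 12x + x^2; min AVC = $18 at x = 6. Since P = $153 ≥ min AVC, the firm produces.
With MC = 54 - 24x + 3x^2, P = MC on the upward-sloping part at x* = 11.
TR = 153·11 = 1683. TC = 1560 + 473 = 2033. Profit = 1683 − 2033 = -$350.
Shutting down would mean losing the fixed cost of $1560, so operating at a loss of $350 is better by $1210.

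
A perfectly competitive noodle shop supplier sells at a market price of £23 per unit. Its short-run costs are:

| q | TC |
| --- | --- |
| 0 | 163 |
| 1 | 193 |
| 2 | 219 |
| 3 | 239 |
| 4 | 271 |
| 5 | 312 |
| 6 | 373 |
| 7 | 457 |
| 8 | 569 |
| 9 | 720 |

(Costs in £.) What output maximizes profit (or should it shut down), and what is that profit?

q = 0 (shut down); profit = -£163

Compute π = P·q − TC at each output: q=0: -163; q=1: -170; q=2: -173; q=3: -170; q=4: -179; q=5: -197; q=6: -235; q=7: -296; q=8: -385; q=9: -513.
Profit is highest at q = 0. Equivalently, the lowest AVC in the table is 76/3 ≈ £25.33 at q = 3, and P = £23 falls below it — price never covers variable cost, so the firm shuts down and loses only its fixed cost.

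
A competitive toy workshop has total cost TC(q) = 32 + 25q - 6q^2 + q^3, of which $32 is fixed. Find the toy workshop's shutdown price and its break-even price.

Shutdown price = $16; break-even price = $25

Shutdown price = min AVC. AVC = 25 - 6q + q^2, with vertex at q = 3 and minimum $16.
ATC = 32/q + 25 - 6q + q^2. Setting dATC/dq = −32/q^2 − 6 + 2q = 0 gives q = 4 (since 2·4^3 − 6·4^2 = 32).
min ATC = 32/4 + 25 − 6·4 + 4^2 = $25. That is the break-even price.
For $16 ≤ P < $25 the firm produces at a loss; below $16 it shuts down.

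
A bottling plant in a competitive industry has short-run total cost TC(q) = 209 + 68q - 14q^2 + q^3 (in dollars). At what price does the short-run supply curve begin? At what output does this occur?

$19 per unit, at q = 7

The shutdown price is the minimum of AVC. VC = 68q - 14q^2 + q^3, so AVC = 68 - 14q + q^2.
At the minimum of AVC, MC = AVC. MC = 68 - 28q + 3q^2; setting MC = AVC gives 2q^2 - 14q = 0, so q = 7. min AVC = 19.
The firm shuts down for any P below $19.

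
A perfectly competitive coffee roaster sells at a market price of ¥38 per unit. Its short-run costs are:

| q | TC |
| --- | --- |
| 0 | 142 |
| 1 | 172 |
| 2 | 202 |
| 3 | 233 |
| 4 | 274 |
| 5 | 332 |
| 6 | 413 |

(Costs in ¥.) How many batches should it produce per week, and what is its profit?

Tabulate TR − TC: q=0: -142; q=1: -134; q=2: -126; q=3: -119; q=4: -122; q=5: -142; q=6: -185.
Profit is maximized at q = 3. AVC there is 91/3 = ¥30.33 ≤ P, so producing beats shutting down (which would give -¥142).

q = 3; profit = -¥119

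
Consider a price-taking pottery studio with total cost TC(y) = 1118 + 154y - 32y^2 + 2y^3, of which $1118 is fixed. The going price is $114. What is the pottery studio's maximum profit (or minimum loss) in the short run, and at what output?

Profit = -$318 at y = 10

AVC = 154 - 32y + 2y^2 has its minimum $26 at y = 8; price $114 clears that bar, so the firm operates.
With MC = 154 - 64y + 6y^2, P = MC on the upward-sloping part at y* = 10.
TR = 114·10 = 1140. TC = 1118 + 340 = 1458. Profit = 1140 − 1458 = -$318.
By producing, the firm covers all variable cost plus $800 of fixed cost; shutting down would lose the full $1118.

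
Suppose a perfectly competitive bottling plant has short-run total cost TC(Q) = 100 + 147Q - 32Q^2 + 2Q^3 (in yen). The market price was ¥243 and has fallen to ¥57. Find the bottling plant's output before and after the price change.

MC = 147 - 64Q + 6Q^2; the shutdown threshold is min AVC = ¥19 (at Q = 8).
At P = ¥243 ≥ min AVC, set P = MC on the rising branch: Q = 12.
At P = ¥57 ≥ min AVC, set P = MC: Q = 9. The firm stays open but cuts output.

Output falls from 12 to 9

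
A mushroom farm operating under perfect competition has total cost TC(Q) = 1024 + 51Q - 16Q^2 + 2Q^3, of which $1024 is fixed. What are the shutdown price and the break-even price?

Shutdown price = $19; break-even price = $179

Shutdown price = min AVC. AVC = 51 - 16Q + 2Q^2, with vertex at Q = 4 and minimum $19.
ATC = 1024/Q + 51 - 16Q + 2Q^2. Setting dATC/dQ = −1024/Q^2 − 16 + 4Q = 0 gives Q = 8 (since 4·8^3 − 16·8^2 = 1024).
min ATC = 1024/8 + 51 − 16·8 + 2·8^2 = $179. That is the break-even price.
For $19 ≤ P < $179 the firm produces at a loss; below $19 it shuts down.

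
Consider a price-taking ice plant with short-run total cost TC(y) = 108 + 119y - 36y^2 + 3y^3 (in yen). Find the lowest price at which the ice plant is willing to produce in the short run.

¥11 per unit

The firm shuts down when price falls below the minimum of average variable cost. AVC = VC/y = 119 - 36y + 3y^2.
At the minimum of AVC, MC = AVC. MC = 119 - 72y + 9y^2; setting MC = AVC gives 6y^2 - 36y = 0, so y = 6. min AVC = 11.
The firm shuts down for any P below ¥11.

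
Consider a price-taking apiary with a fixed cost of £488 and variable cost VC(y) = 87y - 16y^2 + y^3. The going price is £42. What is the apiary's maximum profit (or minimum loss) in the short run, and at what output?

Profit = -£326 at y = 9

AVC = 87 - 16y + y^2; min AVC = £23 at y = 8. Since P = £42 ≥ min AVC, the firm produces.
MC = 87 - 32y + 3y^2. Setting P = MC and taking the root on the rising branch gives y* = 9.
TR = 42·9 = 378. TC = 488 + 216 = 704. Profit = 378 − 704 = -£326.
By producing, the firm covers all variable cost plus £162 of fixed cost; shutting down would lose the full £488.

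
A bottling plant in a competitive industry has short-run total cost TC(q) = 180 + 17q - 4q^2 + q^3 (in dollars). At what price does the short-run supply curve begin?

The firm shuts down when price falls below the minimum of average variable cost. AVC = VC/q = 17 - 4q + q^2.
dAVC/dq = -4 + 2q = 0 gives q = 2. min AVC = 17 - 4·2 + 2^2 = 13.
For P < $13 the firm produces nothing.

$13 per unit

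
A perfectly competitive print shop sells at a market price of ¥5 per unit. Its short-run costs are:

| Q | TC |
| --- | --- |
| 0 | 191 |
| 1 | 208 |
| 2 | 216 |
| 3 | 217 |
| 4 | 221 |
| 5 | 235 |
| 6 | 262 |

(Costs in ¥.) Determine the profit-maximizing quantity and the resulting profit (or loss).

Q = 0 (shut down); profit = -¥191

Profit at each row (π = 5Q − TC): Q=0: -191; Q=1: -203; Q=2: -206; Q=3: -202; Q=4: -201; Q=5: -210; Q=6: -232.
Profit is highest at Q = 0. Equivalently, the lowest AVC in the table is 30/4 ≈ ¥7.50 at Q = 4, and P = ¥5 falls below it — price never covers variable cost, so the firm shuts down and loses only its fixed cost.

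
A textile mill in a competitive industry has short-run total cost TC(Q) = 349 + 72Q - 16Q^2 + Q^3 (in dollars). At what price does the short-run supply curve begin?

$8 per unit

The shutdown price is the minimum of AVC. VC = 72Q - 16Q^2 + Q^3, so AVC = 72 - 16Q + Q^2.
At the minimum of AVC, MC = AVC. MC = 72 - 32Q + 3Q^2; setting MC = AVC gives 2Q^2 - 16Q = 0, so Q = 8. min AVC = 8.
The firm shuts down for any P below $8.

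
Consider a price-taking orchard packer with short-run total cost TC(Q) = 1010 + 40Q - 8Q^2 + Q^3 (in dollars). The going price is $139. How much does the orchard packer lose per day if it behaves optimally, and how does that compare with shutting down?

AVC = 40 - 8Q + Q^2; min AVC = $24 at Q = 4. Since P = $139 ≥ min AVC, the firm produces.
MC = 40 - 16Q + 3Q^2. Setting P = MC and taking the root on the rising branch gives Q* = 9.
TR = 139·9 = 1251. TC = 1010 + 441 = 1451. Profit = 1251 − 1451 = -$200.
By producing, the firm covers all variable cost plus $810 of fixed cost; shutting down would lose the full $1010.

Profit = -$200 at Q = 9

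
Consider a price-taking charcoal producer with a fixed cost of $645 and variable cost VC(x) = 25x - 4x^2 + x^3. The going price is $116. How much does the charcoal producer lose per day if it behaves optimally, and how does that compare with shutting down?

Profit = -$155 at x = 7

AVC = 25 - 4x + x^2; min AVC = $21 at x = 2. Since P = $116 ≥ min AVC, the firm produces.
With MC = 25 - 8x + 3x^2, P = MC on the upward-sloping part at x* = 7.
TR = 116·7 = 812. TC = 645 + 322 = 967. Profit = 812 − 967 = -$155.
That loss of $155 beats the $645 the firm would lose by shutting down; producing recovers $490 of fixed cost.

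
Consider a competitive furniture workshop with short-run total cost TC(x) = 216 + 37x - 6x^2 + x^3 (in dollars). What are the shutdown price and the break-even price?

Shutdown price = $28; break-even price = $73

AVC = 37 - 6x + x^2; minimized at x = 3, giving min AVC = $28. That is the shutdown price.
ATC = 216/x + 37 - 6x + x^2. Setting dATC/dx = −216/x^2 − 6 + 2x = 0 gives x = 6 (since 2·6^3 − 6·6^2 = 216).
min ATC = 216/6 + 37 − 6·6 + 6^2 = $73. That is the break-even price.
Between these two prices the firm operates at a loss; above $73 it earns a profit.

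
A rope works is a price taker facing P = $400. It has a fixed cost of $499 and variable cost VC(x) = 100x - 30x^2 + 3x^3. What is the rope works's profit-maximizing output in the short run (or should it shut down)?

Strip out fixed cost: VC = 100x - 30x^2 + 3x^3. Then AVC = 100 - 30x + 3x^2 and MC = 100 - 60x + 9x^2.
The AVC parabola has its vertex at x = 30/6 = 5, where AVC = 100 - 30·5 + 3·5^2 = $25.
Since P = $400 ≥ min AVC = $25, price covers variable cost and the firm should produce.
Solving P = MC: -300 - 60x + 9x^2 = 0 ⇒ x = -10/3 or 10. On the upward-sloping branch, x* = 10.
Check: AVC at x = 10 is $100 ≤ P, so revenue covers variable cost.
Profit = P·x − TC = 400·10 − 1499 = $2501.

Produce at x = 10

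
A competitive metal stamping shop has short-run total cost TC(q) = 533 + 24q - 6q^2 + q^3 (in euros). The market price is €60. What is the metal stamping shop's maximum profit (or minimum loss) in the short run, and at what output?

AVC = 24 - 6q + q^2; min AVC = €15 at q = 3. Since P = €60 ≥ min AVC, the firm produces.
With MC = 24 - 12q + 3q^2, P = MC on the upward-sloping part at q* = 6.
TR = 60·6 = 360. TC = 533 + 144 = 677. Profit = 360 − 677 = -€317.
By producing, the firm covers all variable cost plus €216 of fixed cost; shutting down would lose the full €533.

Profit = -€317 at q = 6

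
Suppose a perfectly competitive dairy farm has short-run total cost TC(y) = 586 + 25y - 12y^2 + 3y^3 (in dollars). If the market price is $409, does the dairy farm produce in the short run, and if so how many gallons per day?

Produce at y = 8

Strip out fixed cost: VC = 25y - 12y^2 + 3y^3. Then AVC = 25 - 12y + 3y^2 and MC = 25 - 24y + 9y^2.
AVC is minimized where dAVC/dy = -12 + 6y = 0, at y = 2; min AVC = 25 - 12·2 + 3·2^2 = $13.
P = $409 exceeds min AVC = $13, so the firm stays open.
P = MC gives -384 - 24y + 9y^2 = 0, with roots -16/3 and 8. Take the larger (rising MC): y* = 8.
Check: AVC at y = 8 is $121 ≤ P, so revenue covers variable cost.
Profit = P·y − TC = 409·8 − 1554 = $1718.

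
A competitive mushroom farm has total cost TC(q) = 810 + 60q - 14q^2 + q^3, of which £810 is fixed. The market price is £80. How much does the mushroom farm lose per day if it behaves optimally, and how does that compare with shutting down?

Profit = -£210 at q = 10

AVC = 60 - 14q + q^2; min AVC = £11 at q = 7. Since P = £80 ≥ min AVC, the firm produces.
With MC = 60 - 28q + 3q^2, P = MC on the upward-sloping part at q* = 10.
TR = 80·10 = 800. TC = 810 + 200 = 1010. Profit = 800 − 1010 = -£210.
By producing, the firm covers all variable cost plus £600 of fixed cost; shutting down would lose the full £810.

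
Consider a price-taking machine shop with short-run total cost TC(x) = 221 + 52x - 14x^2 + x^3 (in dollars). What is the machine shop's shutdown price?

The firm shuts down when price falls below the minimum of average variable cost. AVC = VC/x = 52 - 14x + x^2.
At the minimum of AVC, MC = AVC. MC = 52 - 28x + 3x^2; setting MC = AVC gives 2x^2 - 14x = 0, so x = 7. min AVC = 3.
For P < $3 the firm produces nothing.

$3 per unit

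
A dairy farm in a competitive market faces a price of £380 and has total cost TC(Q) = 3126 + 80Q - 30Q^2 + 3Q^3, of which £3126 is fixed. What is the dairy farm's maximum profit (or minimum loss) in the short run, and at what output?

AVC = 80 - 30Q + 3Q^2; min AVC = £5 at Q = 5. Since P = £380 ≥ min AVC, the firm produces.
MC = 80 - 60Q + 9Q^2. Setting P = MC and taking the root on the rising branch gives Q* = 10.
TR = 380·10 = 3800. TC = 3126 + 800 = 3926. Profit = 3800 − 3926 = -£126.
That loss of £126 beats the £3126 the firm would lose by shutting down; producing recovers £3000 of fixed cost.

Profit = -£126 at Q = 10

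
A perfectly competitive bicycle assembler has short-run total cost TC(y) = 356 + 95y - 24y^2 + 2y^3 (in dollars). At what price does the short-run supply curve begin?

Short-run supply begins at min AVC. From VC = 95y - 24y^2 + 2y^3, AVC = 95 - 24y + 2y^2.
dAVC/dy = -24 + 4y = 0 gives y = 6. min AVC = 95 - 24·6 + 2·6^2 = 23.
The firm shuts down for any P below $23.

$23 per unit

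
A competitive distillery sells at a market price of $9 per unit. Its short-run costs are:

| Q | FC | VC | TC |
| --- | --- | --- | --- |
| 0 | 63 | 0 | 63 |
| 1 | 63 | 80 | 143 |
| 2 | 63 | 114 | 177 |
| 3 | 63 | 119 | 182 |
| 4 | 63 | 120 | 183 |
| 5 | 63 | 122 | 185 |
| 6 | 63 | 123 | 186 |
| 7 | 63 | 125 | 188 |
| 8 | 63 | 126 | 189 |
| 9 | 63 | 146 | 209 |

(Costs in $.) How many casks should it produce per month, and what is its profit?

Q = 0 (shut down); profit = -$63

Tabulate TR − TC: Q=0: -63; Q=1: -134; Q=2: -159; Q=3: -155; Q=4: -147; Q=5: -140; Q=6: -132; Q=7: -125; Q=8: -117; Q=9: -128.
Profit is highest at Q = 0. Equivalently, the lowest AVC in the table is 126/8 ≈ $15.75 at Q = 8, and P = $9 falls below it — price never covers variable cost, so the firm shuts down and loses only its fixed cost.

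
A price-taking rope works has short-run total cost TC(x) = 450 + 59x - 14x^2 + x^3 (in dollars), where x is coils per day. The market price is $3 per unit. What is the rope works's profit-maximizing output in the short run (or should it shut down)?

Variable cost is VC = 59x - 14x^2 + x^3, so AVC = VC/x = 59 - 14x + x^2 and MC = dTC/dx = 59 - 28x + 3x^2.
The AVC parabola has its vertex at x = 14/2 = 7, where AVC = 59 - 14·7 + 7^2 = $10.
P = $3 lies below min AVC = $10; no output level covers variable cost.
Best response: produce nothing and absorb the $450 fixed cost.

Shut down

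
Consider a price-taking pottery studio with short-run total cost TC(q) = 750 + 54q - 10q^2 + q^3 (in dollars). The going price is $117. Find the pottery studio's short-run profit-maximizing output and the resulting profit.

Profit = -$102 at q = 9

AVC = 54 - 10q + q^2 has its minimum $29 at q = 5; price $117 clears that bar, so the firm operates.
MC = 54 - 20q + 3q^2. Setting P = MC and taking the root on the rising branch gives q* = 9.
TR = 117·9 = 1053. TC = 750 + 405 = 1155. Profit = 1053 − 1155 = -$102.
By producing, the firm covers all variable cost plus $648 of fixed cost; shutting down would lose the full $750.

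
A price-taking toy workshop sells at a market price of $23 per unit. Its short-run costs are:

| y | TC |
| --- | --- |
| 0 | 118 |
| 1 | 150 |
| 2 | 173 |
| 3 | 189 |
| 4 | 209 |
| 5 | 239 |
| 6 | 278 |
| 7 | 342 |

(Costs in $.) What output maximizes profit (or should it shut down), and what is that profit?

Tabulate TR − TC: y=0: -118; y=1: -127; y=2: -127; y=3: -120; y=4: -117; y=5: -124; y=6: -140; y=7: -181.
Profit is maximized at y = 4. AVC there is 91/4 = $22.75 ≤ P, so producing beats shutting down (which would give -$118).

y = 4; profit = -$117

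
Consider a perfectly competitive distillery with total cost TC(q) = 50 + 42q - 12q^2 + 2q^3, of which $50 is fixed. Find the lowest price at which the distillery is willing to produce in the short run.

$24 per unit

The firm shuts down when price falls below the minimum of average variable cost. AVC = VC/q = 42 - 12q + 2q^2.
dAVC/dq = -12 + 4q = 0 gives q = 3. min AVC = 42 - 12·3 + 2·3^2 = 24.
For P < $24 the firm produces nothing.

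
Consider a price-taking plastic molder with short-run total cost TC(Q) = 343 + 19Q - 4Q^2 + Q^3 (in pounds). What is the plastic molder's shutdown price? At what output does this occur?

£15 per unit, at Q = 2

Short-run supply begins at min AVC. From VC = 19Q - 4Q^2 + Q^3, AVC = 19 - 4Q + Q^2.
At the minimum of AVC, MC = AVC. MC = 19 - 8Q + 3Q^2; setting MC = AVC gives 2Q^2 - 4Q = 0, so Q = 2. min AVC = 15.
The firm shuts down for any P below £15.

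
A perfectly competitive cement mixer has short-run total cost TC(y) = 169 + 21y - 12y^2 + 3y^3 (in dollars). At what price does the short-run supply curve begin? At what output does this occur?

$9 per unit, at y = 2

The shutdown price is the minimum of AVC. VC = 21y - 12y^2 + 3y^3, so AVC = 21 - 12y + 3y^2.
At the minimum of AVC, MC = AVC. MC = 21 - 24y + 9y^2; setting MC = AVC gives 6y^2 - 12y = 0, so y = 2. min AVC = 9.
For P < $9 the firm produces nothing.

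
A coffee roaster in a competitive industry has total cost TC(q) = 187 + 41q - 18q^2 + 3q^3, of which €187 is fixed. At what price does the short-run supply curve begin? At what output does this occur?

Short-run supply begins at min AVC. From VC = 41q - 18q^2 + 3q^3, AVC = 41 - 18q + 3q^2.
At the minimum of AVC, MC = AVC. MC = 41 - 36q + 9q^2; setting MC = AVC gives 6q^2 - 18q = 0, so q = 3. min AVC = 14.
The firm shuts down for any P below €14.

€14 per unit, at q = 3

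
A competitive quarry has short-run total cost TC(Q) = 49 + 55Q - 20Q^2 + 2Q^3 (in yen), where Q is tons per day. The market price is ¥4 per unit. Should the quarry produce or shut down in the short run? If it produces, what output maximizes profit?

Strip out fixed cost: VC = 55Q - 20Q^2 + 2Q^3. Then AVC = 55 - 20Q + 2Q^2 and MC = 55 - 40Q + 6Q^2.
The AVC parabola has its vertex at Q = 20/4 = 5, where AVC = 55 - 20·5 + 2·5^2 = ¥5.
Since P = ¥4 < min AVC = ¥5, price fails to cover variable cost at any output.
The firm minimizes its loss by shutting down and losing only its fixed cost of ¥49.

Shut down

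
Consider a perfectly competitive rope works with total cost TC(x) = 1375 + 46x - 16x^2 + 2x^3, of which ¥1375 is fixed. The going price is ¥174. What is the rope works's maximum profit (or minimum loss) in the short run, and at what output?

Profit = -¥351 at x = 8

AVC = 46 - 16x + 2x^2 has its minimum ¥14 at x = 4; price ¥174 clears that bar, so the firm operates.
MC = 46 - 32x + 6x^2. Setting P = MC and taking the root on the rising branch gives x* = 8.
TR = 174·8 = 1392. TC = 1375 + 368 = 1743. Profit = 1392 − 1743 = -¥351.
Shutting down would mean losing the fixed cost of ¥1375, so operating at a loss of ¥351 is better by ¥1024.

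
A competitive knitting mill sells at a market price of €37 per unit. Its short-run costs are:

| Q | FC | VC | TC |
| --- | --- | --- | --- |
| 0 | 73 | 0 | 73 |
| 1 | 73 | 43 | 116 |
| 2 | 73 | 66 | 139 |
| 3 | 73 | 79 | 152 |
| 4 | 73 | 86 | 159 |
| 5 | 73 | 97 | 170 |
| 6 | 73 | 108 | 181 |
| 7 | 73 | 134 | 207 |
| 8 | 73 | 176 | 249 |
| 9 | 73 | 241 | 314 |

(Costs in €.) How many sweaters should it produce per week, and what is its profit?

Q = 7; profit = €52

Tabulate TR − TC: Q=0: -73; Q=1: -79; Q=2: -65; Q=3: -41; Q=4: -11; Q=5: 15; Q=6: 41; Q=7: 52; Q=8: 47; Q=9: 19.
Profit is maximized at Q = 7. AVC there is 134/7 = €19.14 ≤ P, so producing beats shutting down (which would give -€73).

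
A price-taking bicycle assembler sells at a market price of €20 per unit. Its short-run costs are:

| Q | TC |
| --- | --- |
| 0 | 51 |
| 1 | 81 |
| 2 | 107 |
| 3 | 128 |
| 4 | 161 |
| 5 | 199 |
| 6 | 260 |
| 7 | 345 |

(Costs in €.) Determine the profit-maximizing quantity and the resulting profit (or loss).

Profit at each row (π = 20Q − TC): Q=0: -51; Q=1: -61; Q=2: -67; Q=3: -68; Q=4: -81; Q=5: -99; Q=6: -140; Q=7: -205.
Profit is highest at Q = 0. Equivalently, the lowest AVC in the table is 77/3 ≈ €25.67 at Q = 3, and P = €20 falls below it — price never covers variable cost, so the firm shuts down and loses only its fixed cost.

Q = 0 (shut down); profit = -€51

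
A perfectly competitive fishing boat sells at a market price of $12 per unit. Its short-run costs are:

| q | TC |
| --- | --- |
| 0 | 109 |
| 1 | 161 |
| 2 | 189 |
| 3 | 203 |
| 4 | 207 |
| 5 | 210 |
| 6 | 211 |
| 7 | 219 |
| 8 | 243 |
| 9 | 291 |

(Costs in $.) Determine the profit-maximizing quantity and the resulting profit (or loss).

Profit at each row (π = 12q − TC): q=0: -109; q=1: -149; q=2: -165; q=3: -167; q=4: -159; q=5: -150; q=6: -139; q=7: -135; q=8: -147; q=9: -183.
Profit is highest at q = 0. Equivalently, the lowest AVC in the table is 110/7 ≈ $15.71 at q = 7, and P = $12 falls below it — price never covers variable cost, so the firm shuts down and loses only its fixed cost.

q = 0 (shut down); profit = -$109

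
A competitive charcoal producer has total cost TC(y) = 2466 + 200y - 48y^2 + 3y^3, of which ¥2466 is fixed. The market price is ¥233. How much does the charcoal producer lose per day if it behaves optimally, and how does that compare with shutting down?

Profit = -¥288 at y = 11

AVC = 200 - 48y + 3y^2; min AVC = ¥8 at y = 8. Since P = ¥233 ≥ min AVC, the firm produces.
MC = 200 - 96y + 9y^2. Setting P = MC and taking the root on the rising branch gives y* = 11.
TR = 233·11 = 2563. TC = 2466 + 385 = 2851. Profit = 2563 − 2851 = -¥288.
That loss of ¥288 beats the ¥2466 the firm would lose by shutting down; producing recovers ¥2178 of fixed cost.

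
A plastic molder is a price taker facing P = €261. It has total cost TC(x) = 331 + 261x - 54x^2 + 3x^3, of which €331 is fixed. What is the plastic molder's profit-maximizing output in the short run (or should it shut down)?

Produce at x = 12

From TC, MC = TC'(x) = 261 - 108x + 9x^2 and AVC = VC/x = 261 - 54x + 3x^2.
AVC is minimized where dAVC/dx = -54 + 6x = 0, at x = 9; min AVC = 261 - 54·9 + 3·9^2 = €18.
Because €261 ≥ €18, revenue can cover variable cost; the firm operates.
Set P = MC: 261 = 261 - 108x + 9x^2 → -108x + 9x^2 = 0. The roots are x = 0 and x = 12; the profit-maximizing output is on the rising part of MC, so x* = 12.
Check: AVC at x = 12 is €45 ≤ P, so revenue covers variable cost.
Profit = P·x − TC = 261·12 − 871 = €2261.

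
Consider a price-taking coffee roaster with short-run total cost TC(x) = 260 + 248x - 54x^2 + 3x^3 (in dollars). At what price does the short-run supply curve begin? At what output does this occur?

$5 per unit, at x = 9

The firm shuts down when price falls below the minimum of average variable cost. AVC = VC/x = 248 - 54x + 3x^2.
At the minimum of AVC, MC = AVC. MC = 248 - 108x + 9x^2; setting MC = AVC gives 6x^2 - 54x = 0, so x = 9. min AVC = 5.
The firm shuts down for any P below $5.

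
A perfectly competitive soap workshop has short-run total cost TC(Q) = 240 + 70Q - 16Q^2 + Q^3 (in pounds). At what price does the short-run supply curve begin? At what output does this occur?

Short-run supply begins at min AVC. From VC = 70Q - 16Q^2 + Q^3, AVC = 70 - 16Q + Q^2.
dAVC/dQ = -16 + 2Q = 0 gives Q = 8. min AVC = 70 - 16·8 + 8^2 = 6.
For P < £6 the firm produces nothing.

£6 per unit, at Q = 8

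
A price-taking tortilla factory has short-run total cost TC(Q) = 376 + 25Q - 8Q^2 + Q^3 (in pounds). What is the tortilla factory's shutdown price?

The firm shuts down when price falls below the minimum of average variable cost. AVC = VC/Q = 25 - 8Q + Q^2.
dAVC/dQ = -8 + 2Q = 0 gives Q = 4. min AVC = 25 - 8·4 + 4^2 = 9.
For P < £9 the firm produces nothing.

£9 per unit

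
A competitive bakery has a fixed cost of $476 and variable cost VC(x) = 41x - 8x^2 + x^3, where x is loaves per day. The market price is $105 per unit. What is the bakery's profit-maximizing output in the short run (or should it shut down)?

Variable cost is VC = 41x - 8x^2 + x^3, so AVC = VC/x = 41 - 8x + x^2 and MC = dTC/dx = 41 - 16x + 3x^2.
AVC is minimized where dAVC/dx = -8 + 2x = 0, at x = 4; min AVC = 41 - 8·4 + 4^2 = $25.
Since P = $105 ≥ min AVC = $25, price covers variable cost and the firm should produce.
Solving P = MC: -64 - 16x + 3x^2 = 0 ⇒ x = -8/3 or 8. On the upward-sloping branch, x* = 8.
Check: AVC at x = 8 is $41 ≤ P, so revenue covers variable cost.
Profit = P·x − TC = 105·8 − 804 = $36.

Produce at x = 8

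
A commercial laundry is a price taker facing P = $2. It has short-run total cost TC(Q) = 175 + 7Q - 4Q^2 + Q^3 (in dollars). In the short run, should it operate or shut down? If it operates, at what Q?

Strip out fixed cost: VC = 7Q - 4Q^2 + Q^3. Then AVC = 7 - 4Q + Q^2 and MC = 7 - 8Q + 3Q^2.
AVC hits its minimum where MC = AVC, at Q = 2, giving min AVC = 7 - 4·2 + 2^2 = $3.
P = $2 lies below min AVC = $3; no output level covers variable cost.
Best response: produce nothing and absorb the $175 fixed cost.

Shut down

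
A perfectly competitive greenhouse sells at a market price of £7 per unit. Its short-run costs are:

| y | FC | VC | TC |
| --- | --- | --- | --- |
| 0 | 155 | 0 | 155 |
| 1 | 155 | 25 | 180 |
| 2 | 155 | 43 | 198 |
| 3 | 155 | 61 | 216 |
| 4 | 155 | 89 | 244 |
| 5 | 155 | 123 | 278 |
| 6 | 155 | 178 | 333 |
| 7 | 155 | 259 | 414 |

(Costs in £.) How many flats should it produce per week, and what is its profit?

y = 0 (shut down); profit = -£155

Profit at each row (π = 7y − TC): y=0: -155; y=1: -173; y=2: -184; y=3: -195; y=4: -216; y=5: -243; y=6: -291; y=7: -365.
Profit is highest at y = 0. Equivalently, the lowest AVC in the table is 61/3 ≈ £20.33 at y = 3, and P = £7 falls below it — price never covers variable cost, so the firm shuts down and loses only its fixed cost.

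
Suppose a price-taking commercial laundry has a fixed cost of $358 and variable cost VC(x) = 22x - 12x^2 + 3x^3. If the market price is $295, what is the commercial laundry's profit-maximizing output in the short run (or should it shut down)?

From TC, MC = TC'(x) = 22 - 24x + 9x^2 and AVC = VC/x = 22 - 12x + 3x^2.
The AVC parabola has its vertex at x = 12/6 = 2, where AVC = 22 - 12·2 + 3·2^2 = $10.
Because $295 ≥ $10, revenue can cover variable cost; the firm operates.
P = MC gives -273 - 24x + 9x^2 = 0, with roots -13/3 and 7. Take the larger (rising MC): x* = 7.
Check: AVC at x = 7 is $85 ≤ P, so revenue covers variable cost.
Profit = P·x − TC = 295·7 − 953 = $1112.

Produce at x = 7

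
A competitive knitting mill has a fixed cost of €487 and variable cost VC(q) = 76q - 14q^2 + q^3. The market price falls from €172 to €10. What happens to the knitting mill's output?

Output falls from 12 to 0 (the firm shuts down)

AVC = 76 - 14q + q^2, minimized at q = 7 where min AVC = €27. MC = 76 - 28q + 3q^2.
With P = €172 above the shutdown price, P = MC gives q = 12.
At P = €10 < min AVC = €27, price no longer covers variable cost at any output, so the firm shuts down: q = 0.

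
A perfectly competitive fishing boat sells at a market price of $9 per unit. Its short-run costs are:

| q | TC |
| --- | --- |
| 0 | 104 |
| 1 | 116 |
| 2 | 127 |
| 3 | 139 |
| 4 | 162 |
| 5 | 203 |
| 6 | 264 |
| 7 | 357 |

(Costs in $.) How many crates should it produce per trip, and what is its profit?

q = 0 (shut down); profit = -$104

Profit at each row (π = 9q − TC): q=0: -104; q=1: -107; q=2: -109; q=3: -112; q=4: -126; q=5: -158; q=6: -210; q=7: -294.
Profit is highest at q = 0. Equivalently, the lowest AVC in the table is 23/2 ≈ $11.50 at q = 2, and P = $9 falls below it — price never covers variable cost, so the firm shuts down and loses only its fixed cost.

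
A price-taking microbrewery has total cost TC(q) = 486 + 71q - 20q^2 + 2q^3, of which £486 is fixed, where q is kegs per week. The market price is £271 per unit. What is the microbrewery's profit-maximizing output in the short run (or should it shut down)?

Strip out fixed cost: VC = 71q - 20q^2 + 2q^3. Then AVC = 71 - 20q + 2q^2 and MC = 71 - 40q + 6q^2.
AVC is minimized where dAVC/dq = -20 + 4q = 0, at q = 5; min AVC = 71 - 20·5 + 2·5^2 = £21.
Since P = £271 ≥ min AVC = £21, price covers variable cost and the firm should produce.
Solving P = MC: -200 - 40q + 6q^2 = 0 ⇒ q = -10/3 or 10. On the upward-sloping branch, q* = 10.
Check: AVC at q = 10 is £71 ≤ P, so revenue covers variable cost.
Profit = P·q − TC = 271·10 − 1196 = £1514.

Produce at q = 10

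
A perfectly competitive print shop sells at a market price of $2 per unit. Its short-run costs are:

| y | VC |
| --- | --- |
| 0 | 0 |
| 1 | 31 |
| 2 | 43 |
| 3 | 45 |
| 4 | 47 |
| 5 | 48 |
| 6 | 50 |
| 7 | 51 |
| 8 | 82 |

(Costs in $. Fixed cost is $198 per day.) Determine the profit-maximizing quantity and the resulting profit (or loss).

Compute π = P·y − TC at each output: y=0: -198; y=1: -227; y=2: -237; y=3: -237; y=4: -237; y=5: -236; y=6: -236; y=7: -235; y=8: -264.
Profit is highest at y = 0. Equivalently, the lowest AVC in the table is 51/7 ≈ $7.29 at y = 7, and P = $2 falls below it — price never covers variable cost, so the firm shuts down and loses only its fixed cost.

y = 0 (shut down); profit = -$198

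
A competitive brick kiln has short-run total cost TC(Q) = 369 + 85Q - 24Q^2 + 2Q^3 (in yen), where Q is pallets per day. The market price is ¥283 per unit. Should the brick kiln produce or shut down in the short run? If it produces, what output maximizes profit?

Produce at Q = 11

Variable cost is VC = 85Q - 24Q^2 + 2Q^3, so AVC = VC/Q = 85 - 24Q + 2Q^2 and MC = dTC/dQ = 85 - 48Q + 6Q^2.
AVC hits its minimum where MC = AVC, at Q = 6, giving min AVC = 85 - 24·6 + 2·6^2 = ¥13.
Since P = ¥283 ≥ min AVC = ¥13, price covers variable cost and the firm should produce.
Set P = MC: 283 = 85 - 48Q + 6Q^2 → -198 - 48Q + 6Q^2 = 0. The roots are Q = -3 and Q = 11; the profit-maximizing output is on the rising part of MC, so Q* = 11.
Check: AVC at Q = 11 is ¥63 ≤ P, so revenue covers variable cost.
Profit = P·Q − TC = 283·11 − 1062 = ¥2051.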